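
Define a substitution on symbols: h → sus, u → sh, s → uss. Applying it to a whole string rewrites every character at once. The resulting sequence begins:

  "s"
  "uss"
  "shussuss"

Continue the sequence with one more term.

Expanding shussuss: s→uss, h→sus, u→sh, s→uss, s→uss, u→sh, s→uss, s→uss. Concatenated: uss sus sh uss uss sh uss uss.

usssusshussussshussuss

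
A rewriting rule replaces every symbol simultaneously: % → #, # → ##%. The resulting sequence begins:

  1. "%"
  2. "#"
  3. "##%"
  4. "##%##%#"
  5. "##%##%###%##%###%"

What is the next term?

##%##%###%##%###%##%##%###%##%###%##%##%#

Applying the rule to each of the 17 symbols of ##%##%###%##%###% gives the pieces ##% ##% # ##% ##% # ##% ##% ##% # ##% ##% # ##% ##% ##% #, which concatenate to the answer.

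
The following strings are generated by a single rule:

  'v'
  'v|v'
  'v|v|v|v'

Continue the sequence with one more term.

Each string is two copies of the previous one joined by '|'.
So the next term is two copies of v|v|v|v with '|' between the halves.

v|v|v|v|v|v|v|v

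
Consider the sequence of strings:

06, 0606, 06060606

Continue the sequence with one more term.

0606060606060606

Each string is two copies of the previous one concatenated.
One more doubling of 06060606 gives the answer.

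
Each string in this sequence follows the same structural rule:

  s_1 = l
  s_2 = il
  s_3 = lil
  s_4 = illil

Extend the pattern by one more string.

lilillil

From term 3 onward, concatenate the second-to-last term with the last: l·il = lil, il·lil = illil, …
Continuing: lil · illil gives term 5.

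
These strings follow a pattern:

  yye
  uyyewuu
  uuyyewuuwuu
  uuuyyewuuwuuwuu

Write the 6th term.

uuuuuyyewuuwuuwuuwuuwuu

Every step adds u to the front and wuu to the end of the previous string.
From uuuyyewuuwuuwuu, 2 further steps: uuuyyewuuwuuwuu → uuuuyyewuuwuuwuuwuu → (answer).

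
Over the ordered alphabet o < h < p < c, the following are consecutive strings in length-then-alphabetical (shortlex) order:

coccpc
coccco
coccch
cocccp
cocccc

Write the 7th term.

Continuing the enumeration 2 steps past cocccc: cocccc → choooo → (answer).

choooh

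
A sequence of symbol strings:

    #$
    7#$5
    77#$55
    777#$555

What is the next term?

Each term wraps the previous one in 7 on the left and 5 on the right.
So the next term is 7·777#$555·5.

7777#$5555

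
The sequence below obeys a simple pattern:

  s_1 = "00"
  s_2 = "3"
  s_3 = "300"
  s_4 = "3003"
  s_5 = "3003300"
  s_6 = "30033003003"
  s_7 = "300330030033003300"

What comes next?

30033003003300330030033003003

From term 3 onward, concatenate the last term with the second-to-last: 3·00 = 300, 300·3 = 3003, …
So term 8 is 300330030033003300·30033003003.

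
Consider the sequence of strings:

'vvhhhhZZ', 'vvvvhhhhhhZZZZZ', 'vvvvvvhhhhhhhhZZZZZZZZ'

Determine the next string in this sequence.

Each string has the form v^{2n} h^{2n+2} Z^{3n-1} (n = 1, 2, …).
Setting n = 4 gives 8, 10, 11 characters in each block.

vvvvvvvvhhhhhhhhhhZZZZZZZZZZZ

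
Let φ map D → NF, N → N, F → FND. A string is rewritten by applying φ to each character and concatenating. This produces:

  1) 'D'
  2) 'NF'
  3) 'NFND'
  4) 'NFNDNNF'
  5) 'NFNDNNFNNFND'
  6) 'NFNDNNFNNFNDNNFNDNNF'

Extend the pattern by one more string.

NFNDNNFNNFNDNNFNDNNFNNFNDNNFNNFND

Replace each of the 20 characters of NFNDNNFNNFNDNNFNDNNF in place — N FND N NF N N FND N N FND N NF N N FND N NF N N FND — and concatenate.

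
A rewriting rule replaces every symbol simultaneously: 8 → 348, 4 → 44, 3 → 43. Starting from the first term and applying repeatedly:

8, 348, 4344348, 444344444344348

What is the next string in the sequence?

Rewriting the 15 symbols of 444344444344348 one by one yields 44 44 44 43 44 44 44 44 44 43 44 44 43 44 348; concatenated:

4444444344444444444344444344348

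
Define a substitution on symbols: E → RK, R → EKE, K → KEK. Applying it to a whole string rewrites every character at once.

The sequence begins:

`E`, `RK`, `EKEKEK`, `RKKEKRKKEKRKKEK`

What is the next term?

Applying the rule to each of the 15 symbols of RKKEKRKKEKRKKEK gives the pieces EKE KEK KEK RK KEK EKE KEK KEK RK KEK EKE KEK KEK RK KEK, which concatenate to the answer.

EKEKEKKEKRKKEKEKEKEKKEKRKKEKEKEKEKKEKRKKEK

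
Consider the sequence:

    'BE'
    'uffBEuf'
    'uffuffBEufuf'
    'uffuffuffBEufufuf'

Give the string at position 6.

uffuffuffuffuffBEufufufufuf

s(k+1) = uff·s(k)·uf, so each term gains uff as a prefix and uf as a suffix.
From uffuffuffBEufufuf, 2 further steps: uffuffuffBEufufuf → uffuffuffuffBEufufufuf → (answer).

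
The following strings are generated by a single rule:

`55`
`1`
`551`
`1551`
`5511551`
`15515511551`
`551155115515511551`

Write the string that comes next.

15515511551551155115515511551

From term 3 onward, concatenate the second-to-last term with the last: 55·1 = 551, 1·551 = 1551, …
Continuing: 15515511551 · 551155115515511551 gives term 8.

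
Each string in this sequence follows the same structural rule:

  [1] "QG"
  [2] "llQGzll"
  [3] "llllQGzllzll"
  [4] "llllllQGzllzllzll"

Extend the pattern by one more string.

llllllllQGzllzllzllzll

s(k+1) = ll·s(k)·zll, so each term gains ll as a prefix and zll as a suffix.
So the next term is ll·llllllQGzllzllzll·zll.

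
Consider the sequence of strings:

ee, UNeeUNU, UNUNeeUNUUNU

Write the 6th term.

UNUNUNUNUNeeUNUUNUUNUUNUUNU

Every step adds UN to the front and UNU to the end of the previous string.
From UNUNeeUNUUNU, 3 further steps: UNUNeeUNUUNU → UNUNUNeeUNUUNUUNU → UNUNUNUNeeUNUUNUUNUUNU → (answer).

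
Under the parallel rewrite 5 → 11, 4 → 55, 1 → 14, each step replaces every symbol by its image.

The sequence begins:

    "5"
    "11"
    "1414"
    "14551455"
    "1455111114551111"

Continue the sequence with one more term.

Applying the rule to each of the 16 symbols of 1455111114551111 gives the pieces 14 55 11 11 14 14 14 14 14 55 11 11 14 14 14 14, which concatenate to the answer.

14551111141414141455111114141414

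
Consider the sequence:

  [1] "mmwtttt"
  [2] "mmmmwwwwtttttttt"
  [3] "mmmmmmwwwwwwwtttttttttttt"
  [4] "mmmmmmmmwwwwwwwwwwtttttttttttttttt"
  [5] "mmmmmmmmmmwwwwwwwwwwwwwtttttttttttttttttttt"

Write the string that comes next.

Each string has the form m^{2n} w^{3n-2} t^{4n} (n = 1, 2, …).
Setting n = 6 gives 12, 16, 24 characters in each block.

mmmmmmmmmmmmwwwwwwwwwwwwwwwwtttttttttttttttttttttttt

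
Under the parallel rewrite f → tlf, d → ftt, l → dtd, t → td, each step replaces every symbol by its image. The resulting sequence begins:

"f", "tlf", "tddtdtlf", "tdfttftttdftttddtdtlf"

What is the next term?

tdftttlftdtdtlftdtdtdftttlftdtdtdfttftttdftttddtdtlf

φ(tdfttftttdftttddtdtlf) expands symbol-by-symbol to td ftt tlf td td tlf td td td ftt tlf td td td ftt ftt td ftt td dtd tlf; joining the 21 pieces gives the next term.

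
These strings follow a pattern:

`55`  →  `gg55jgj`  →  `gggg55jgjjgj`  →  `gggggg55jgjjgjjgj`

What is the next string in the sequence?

gggggggg55jgjjgjjgjjgj

Each term wraps the previous one in gg on the left and jgj on the right.
So the next term is gg·gggggg55jgjjgjjgj·jgj.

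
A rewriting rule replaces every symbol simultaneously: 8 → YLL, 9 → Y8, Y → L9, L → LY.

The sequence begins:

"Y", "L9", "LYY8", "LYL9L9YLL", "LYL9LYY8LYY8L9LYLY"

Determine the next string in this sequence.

Replace each of the 18 characters of LYL9LYY8LYY8L9LYLY in place — LY L9 LY Y8 LY L9 L9 YLL LY L9 L9 YLL LY Y8 LY L9 LY L9 — and concatenate.

LYL9LYY8LYL9L9YLLLYL9L9YLLLYY8LYL9LYL9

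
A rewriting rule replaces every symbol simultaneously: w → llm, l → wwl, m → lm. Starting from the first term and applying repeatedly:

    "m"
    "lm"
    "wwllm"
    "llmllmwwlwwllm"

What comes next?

Replace each of the 14 characters of llmllmwwlwwllm in place — wwl wwl lm wwl wwl lm llm llm wwl llm llm wwl wwl lm — and concatenate.

wwlwwllmwwlwwllmllmllmwwlllmllmwwlwwllm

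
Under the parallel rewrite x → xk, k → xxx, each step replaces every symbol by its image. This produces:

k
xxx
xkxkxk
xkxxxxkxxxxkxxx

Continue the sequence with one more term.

Applying the rule to each of the 15 symbols of xkxxxxkxxxxkxxx gives the pieces xk xxx xk xk xk xk xxx xk xk xk xk xxx xk xk xk, which concatenate to the answer.

xkxxxxkxkxkxkxxxxkxkxkxkxxxxkxkxk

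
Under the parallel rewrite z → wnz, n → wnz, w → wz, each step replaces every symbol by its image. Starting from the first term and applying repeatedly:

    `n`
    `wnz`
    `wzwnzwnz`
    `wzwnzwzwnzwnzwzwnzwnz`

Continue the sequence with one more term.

Applying the rule to each of the 21 symbols of wzwnzwzwnzwnzwzwnzwnz gives the pieces wz wnz wz wnz wnz wz wnz wz wnz wnz wz wnz wnz wz wnz wz wnz wnz wz wnz wnz, which concatenate to the answer.

wzwnzwzwnzwnzwzwnzwzwnzwnzwzwnzwnzwzwnzwzwnzwnzwzwnzwnz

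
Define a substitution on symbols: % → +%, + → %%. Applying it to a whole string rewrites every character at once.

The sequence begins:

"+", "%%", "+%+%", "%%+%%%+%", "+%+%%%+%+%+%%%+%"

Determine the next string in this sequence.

Rewriting the 16 symbols of +%+%%%+%+%+%%%+% one by one yields %% +% %% +% +% +% %% +% %% +% %% +% +% +% %% +%; concatenated:

%%+%%%+%+%+%%%+%%%+%%%+%+%+%%%+%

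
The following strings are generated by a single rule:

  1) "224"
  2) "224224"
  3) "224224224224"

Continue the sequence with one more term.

s(k+1) = s(k)·s(k) — each term doubles the last.
One more doubling of 224224224224 gives the answer.

224224224224224224224224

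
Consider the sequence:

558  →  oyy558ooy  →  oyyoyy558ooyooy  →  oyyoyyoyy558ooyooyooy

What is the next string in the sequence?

s(k+1) = oyy·s(k)·ooy, so each term gains oyy as a prefix and ooy as a suffix.
One more step from oyyoyyoyy558ooyooyooy gives the answer.

oyyoyyoyyoyy558ooyooyooyooy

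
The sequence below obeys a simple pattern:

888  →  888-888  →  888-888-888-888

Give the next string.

888-888-888-888-888-888-888-888

Each string is two copies of the previous one joined by '-'.
So the next term is two copies of 888-888-888-888 with '-' between the halves.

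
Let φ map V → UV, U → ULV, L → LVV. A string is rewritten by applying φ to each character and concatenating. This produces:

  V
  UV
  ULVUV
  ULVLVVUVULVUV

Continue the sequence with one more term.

ULVLVVUVLVVUVUVULVUVULVLVVUVULVUV

Applying the rule to each of the 13 symbols of ULVLVVUVULVUV gives the pieces ULV LVV UV LVV UV UV ULV UV ULV LVV UV ULV UV, which concatenate to the answer.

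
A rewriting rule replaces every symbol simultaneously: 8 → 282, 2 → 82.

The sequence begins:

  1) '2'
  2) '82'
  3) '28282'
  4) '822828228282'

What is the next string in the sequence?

28282822828228282822828228282

Expanding 822828228282: 8→282, 2→82, 2→82, 8→282, 2→82, 8→282, 2→82, 2→82, 8→282, 2→82, 8→282, 2→82. Concatenated: 282 82 82 282 82 282 82 82 282 82 282 82.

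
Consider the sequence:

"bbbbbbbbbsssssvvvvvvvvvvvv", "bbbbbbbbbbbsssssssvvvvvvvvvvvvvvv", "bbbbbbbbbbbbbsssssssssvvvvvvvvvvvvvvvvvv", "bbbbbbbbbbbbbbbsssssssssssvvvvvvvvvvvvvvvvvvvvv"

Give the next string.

The n-th term is 2n+3 b's then 2n-1 s's then 3n+3 v's, where the shown terms are n = 3, 4, 5, 6.
Setting n = 7 gives 17, 13, 24 characters in each block.

bbbbbbbbbbbbbbbbbsssssssssssssvvvvvvvvvvvvvvvvvvvvvvvv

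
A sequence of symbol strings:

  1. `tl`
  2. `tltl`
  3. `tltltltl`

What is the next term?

s(k+1) = s(k)·s(k) — each term doubles the last.
So the next term is two copies of tltltltl.

tltltltltltltltl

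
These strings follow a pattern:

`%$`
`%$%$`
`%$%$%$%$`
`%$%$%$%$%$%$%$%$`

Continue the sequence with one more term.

s(k+1) = s(k)·s(k) — each term doubles the last.
One more doubling of %$%$%$%$%$%$%$%$ gives the answer.

%$%$%$%$%$%$%$%$%$%$%$%$%$%$%$%$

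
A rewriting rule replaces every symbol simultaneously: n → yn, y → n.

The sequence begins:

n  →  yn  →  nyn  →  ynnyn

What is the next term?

Expanding ynnyn: y→n, n→yn, n→yn, y→n, n→yn. Concatenated: n yn yn n yn.

nynynnyn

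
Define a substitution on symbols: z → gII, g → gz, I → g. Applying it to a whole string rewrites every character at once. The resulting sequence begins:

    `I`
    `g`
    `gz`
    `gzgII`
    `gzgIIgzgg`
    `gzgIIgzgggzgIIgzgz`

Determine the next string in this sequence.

Applying the rule to each of the 18 symbols of gzgIIgzgggzgIIgzgz gives the pieces gz gII gz g g gz gII gz gz gz gII gz g g gz gII gz gII, which concatenate to the answer.

gzgIIgzgggzgIIgzgzgzgIIgzgggzgIIgzgII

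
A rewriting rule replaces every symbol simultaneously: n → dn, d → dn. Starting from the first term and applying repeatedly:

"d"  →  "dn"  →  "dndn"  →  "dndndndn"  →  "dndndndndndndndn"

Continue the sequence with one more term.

Applying the rule to each of the 16 symbols of dndndndndndndndn gives the pieces dn dn dn dn dn dn dn dn dn dn dn dn dn dn dn dn, which concatenate to the answer.

dndndndndndndndndndndndndndndndn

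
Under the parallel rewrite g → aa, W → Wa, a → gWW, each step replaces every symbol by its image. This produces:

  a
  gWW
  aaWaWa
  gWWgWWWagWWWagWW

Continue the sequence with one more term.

φ(gWWgWWWagWWWagWW) expands symbol-by-symbol to aa Wa Wa aa Wa Wa Wa gWW aa Wa Wa Wa gWW aa Wa Wa; joining the 16 pieces gives the next term.

aaWaWaaaWaWaWagWWaaWaWaWagWWaaWaWa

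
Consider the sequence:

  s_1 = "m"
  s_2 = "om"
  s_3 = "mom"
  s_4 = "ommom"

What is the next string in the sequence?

From term 3 onward, concatenate the second-to-last term with the last: m·om = mom, om·mom = ommom, …
So term 5 is mom·ommom.

momommom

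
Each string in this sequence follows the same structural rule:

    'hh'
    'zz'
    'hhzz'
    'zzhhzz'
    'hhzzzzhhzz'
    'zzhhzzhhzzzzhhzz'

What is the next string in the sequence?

hhzzzzhhzzzzhhzzhhzzzzhhzz

Each term (from the third on) is the two preceding terms concatenated in order: term 3 = hh·zz = hhzz.
The next term joins hhzzzzhhzz and zzhhzzhhzzzzhhzz.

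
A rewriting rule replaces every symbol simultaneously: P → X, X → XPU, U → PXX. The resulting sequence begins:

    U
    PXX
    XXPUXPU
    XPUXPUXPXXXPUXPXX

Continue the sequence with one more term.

XPUXPXXXPUXPXXXPUXXPUXPUXPUXPXXXPUXXPUXPU

Applying the rule to each of the 17 symbols of XPUXPUXPXXXPUXPXX gives the pieces XPU X PXX XPU X PXX XPU X XPU XPU XPU X PXX XPU X XPU XPU, which concatenate to the answer.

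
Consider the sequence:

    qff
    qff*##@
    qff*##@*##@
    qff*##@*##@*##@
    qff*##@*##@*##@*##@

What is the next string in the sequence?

qff*##@*##@*##@*##@*##@

The strings grow by a fixed suffix *##@ each time.
So the next term is qff*##@*##@*##@*##@·*##@.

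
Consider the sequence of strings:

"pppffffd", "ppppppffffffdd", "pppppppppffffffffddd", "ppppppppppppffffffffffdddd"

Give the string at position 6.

The n-th term is 3n p's then 2n+2 f's then n d's (n = 1, 2, …).
At n = 6 the blocks have lengths 18, 14, 6.

ppppppppppppppppppffffffffffffffdddddd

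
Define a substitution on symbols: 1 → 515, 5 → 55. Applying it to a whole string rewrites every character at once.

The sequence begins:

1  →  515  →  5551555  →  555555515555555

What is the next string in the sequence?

φ(555555515555555) expands symbol-by-symbol to 55 55 55 55 55 55 55 515 55 55 55 55 55 55 55; joining the 15 pieces gives the next term.

5555555555555551555555555555555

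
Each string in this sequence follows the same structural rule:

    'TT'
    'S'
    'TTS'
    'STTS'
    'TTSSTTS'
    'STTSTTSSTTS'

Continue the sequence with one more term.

TTSSTTSSTTSTTSSTTS

From term 3 onward, concatenate the second-to-last term with the last: TT·S = TTS, S·TTS = STTS, …
The next term joins TTSSTTS and STTSTTSSTTS.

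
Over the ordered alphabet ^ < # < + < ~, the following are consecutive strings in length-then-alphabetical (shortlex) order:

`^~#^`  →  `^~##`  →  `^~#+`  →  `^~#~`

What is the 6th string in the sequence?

^~+#

Continuing the enumeration 2 steps past ^~#~: ^~#~ → ^~+^ → (answer).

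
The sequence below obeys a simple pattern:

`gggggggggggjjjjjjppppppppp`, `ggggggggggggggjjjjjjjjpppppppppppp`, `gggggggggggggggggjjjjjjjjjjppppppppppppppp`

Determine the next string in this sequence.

Each string has the form g^{3n+2} j^{2n} p^{3n}, where the shown terms are n = 3, 4, 5.
Setting n = 6 gives 20, 12, 18 characters in each block.

ggggggggggggggggggggjjjjjjjjjjjjpppppppppppppppppp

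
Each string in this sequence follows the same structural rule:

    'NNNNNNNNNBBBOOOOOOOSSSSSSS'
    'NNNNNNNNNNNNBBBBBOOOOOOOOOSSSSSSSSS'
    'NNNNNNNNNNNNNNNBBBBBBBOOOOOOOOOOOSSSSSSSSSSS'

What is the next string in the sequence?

Term n consists of 3n+3 N's, followed by 2n-1 B's, followed by 2n+3 O's, followed by 2n+3 S's, where the shown terms are n = 2, 3, 4.
At n = 5 the blocks have lengths 18, 9, 13, 13.

NNNNNNNNNNNNNNNNNNBBBBBBBBBOOOOOOOOOOOOOSSSSSSSSSSSSS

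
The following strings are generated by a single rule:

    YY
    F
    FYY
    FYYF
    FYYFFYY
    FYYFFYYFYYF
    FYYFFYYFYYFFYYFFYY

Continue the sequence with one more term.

Each term (from the third on) is the previous term followed by the one before it: term 3 = F·YY = FYY.
So term 8 is FYYFFYYFYYFFYYFFYY·FYYFFYYFYYF.

FYYFFYYFYYFFYYFFYYFYYFFYYFYYF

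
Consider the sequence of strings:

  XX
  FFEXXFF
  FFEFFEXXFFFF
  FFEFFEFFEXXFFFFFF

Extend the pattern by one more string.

Every step adds FFE to the front and FF to the end of the previous string.
Applying this once more to FFEFFEFFEXXFFFFFF:

FFEFFEFFEFFEXXFFFFFFFF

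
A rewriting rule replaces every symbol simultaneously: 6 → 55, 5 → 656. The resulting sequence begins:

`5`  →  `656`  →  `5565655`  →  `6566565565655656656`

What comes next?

φ(6566565565655656656) expands symbol-by-symbol to 55 656 55 55 656 55 656 656 55 656 55 656 656 55 656 55 55 656 55; joining the 19 pieces gives the next term.

55656555565655656656556565565665655656555565655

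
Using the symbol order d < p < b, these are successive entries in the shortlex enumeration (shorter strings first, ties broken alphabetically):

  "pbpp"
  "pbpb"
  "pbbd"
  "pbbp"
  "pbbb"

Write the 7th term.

bddp

Stepping forward 2 times from pbbb: pbbb → bddd, then the target.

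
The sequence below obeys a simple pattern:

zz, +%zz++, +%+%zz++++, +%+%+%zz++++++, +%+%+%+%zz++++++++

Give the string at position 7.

+%+%+%+%+%+%zz++++++++++++

Each term wraps the previous one in +% on the left and ++ on the right.
From +%+%+%+%zz++++++++, 2 further steps: +%+%+%+%zz++++++++ → +%+%+%+%+%zz++++++++++ → (answer).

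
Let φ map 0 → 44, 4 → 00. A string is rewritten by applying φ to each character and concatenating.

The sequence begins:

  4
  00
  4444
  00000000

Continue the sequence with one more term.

Apply φ to 00000000 symbol by symbol: 0→44, 0→44, 0→44, 0→44, 0→44, 0→44, 0→44, 0→44; joined: 44 44 44 44 44 44 44 44.

4444444444444444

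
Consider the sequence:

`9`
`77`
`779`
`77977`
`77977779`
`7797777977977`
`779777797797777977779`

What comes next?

From term 3 onward, concatenate the last term with the second-to-last: 77·9 = 779, 779·77 = 77977, …
So term 8 is 779777797797777977779·7797777977977.

7797777977977779777797797777977977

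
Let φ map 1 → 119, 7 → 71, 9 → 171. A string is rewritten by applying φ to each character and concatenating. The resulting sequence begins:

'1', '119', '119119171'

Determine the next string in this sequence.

Apply φ to 119119171 symbol by symbol: 1→119, 1→119, 9→171, 1→119, 1→119, 9→171, 1→119, 7→71, 1→119; joined: 119 119 171 119 119 171 119 71 119.

11911917111911917111971119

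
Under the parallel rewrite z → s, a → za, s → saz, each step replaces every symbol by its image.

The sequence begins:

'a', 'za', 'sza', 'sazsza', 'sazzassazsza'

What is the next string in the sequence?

sazzasszasazsazzassazsza

Expanding sazzassazsza: s→saz, a→za, z→s, z→s, a→za, s→saz, s→saz, a→za, z→s, s→saz, z→s, a→za. Concatenated: saz za s s za saz saz za s saz s za.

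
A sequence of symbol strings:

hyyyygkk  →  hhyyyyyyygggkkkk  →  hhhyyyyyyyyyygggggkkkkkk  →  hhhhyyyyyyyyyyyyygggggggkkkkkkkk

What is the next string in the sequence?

hhhhhyyyyyyyyyyyyyyyygggggggggkkkkkkkkkk

Term n consists of n h's, followed by 3n+1 y's, followed by 2n-1 g's, followed by 2n k's (n = 1, 2, …).
For the next term, n = 5, so the run lengths are 5, 16, 9, 10.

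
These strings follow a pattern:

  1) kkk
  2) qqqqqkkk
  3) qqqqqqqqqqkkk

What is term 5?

qqqqqqqqqqqqqqqqqqqqkkk

Each term is the previous one with qqqqq prepended.
From qqqqqqqqqqkkk, 2 further steps: qqqqqqqqqqkkk → qqqqqqqqqqqqqqqkkk → (answer).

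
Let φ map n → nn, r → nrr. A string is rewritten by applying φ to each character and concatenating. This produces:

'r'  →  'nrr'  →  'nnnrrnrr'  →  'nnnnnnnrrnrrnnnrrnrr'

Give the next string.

Rewriting the 20 symbols of nnnnnnnrrnrrnnnrrnrr one by one yields nn nn nn nn nn nn nn nrr nrr nn nrr nrr nn nn nn nrr nrr nn nrr nrr; concatenated:

nnnnnnnnnnnnnnnrrnrrnnnrrnrrnnnnnnnrrnrrnnnrrnrr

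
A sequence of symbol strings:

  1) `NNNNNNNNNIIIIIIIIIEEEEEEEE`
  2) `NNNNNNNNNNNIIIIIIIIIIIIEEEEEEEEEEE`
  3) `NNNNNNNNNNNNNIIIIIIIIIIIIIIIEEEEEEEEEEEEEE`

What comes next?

NNNNNNNNNNNNNNNIIIIIIIIIIIIIIIIIIEEEEEEEEEEEEEEEEE

Each string has the form N^{2n+3} I^{3n} E^{3n-1}, where the shown terms are n = 3, 4, 5.
For the next term, n = 6, so the run lengths are 15, 18, 17.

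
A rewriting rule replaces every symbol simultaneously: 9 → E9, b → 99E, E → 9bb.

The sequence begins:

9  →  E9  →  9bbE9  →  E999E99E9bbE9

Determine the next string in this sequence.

9bbE9E9E99bbE9E99bbE999E99E9bbE9

Replace each of the 13 characters of E999E99E9bbE9 in place — 9bb E9 E9 E9 9bb E9 E9 9bb E9 99E 99E 9bb E9 — and concatenate.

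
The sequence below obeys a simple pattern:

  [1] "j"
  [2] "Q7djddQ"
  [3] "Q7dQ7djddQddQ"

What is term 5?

Every step adds Q7d to the front and ddQ to the end of the previous string.
From Q7dQ7djddQddQ, 2 further steps: Q7dQ7djddQddQ → Q7dQ7dQ7djddQddQddQ → (answer).

Q7dQ7dQ7dQ7djddQddQddQddQ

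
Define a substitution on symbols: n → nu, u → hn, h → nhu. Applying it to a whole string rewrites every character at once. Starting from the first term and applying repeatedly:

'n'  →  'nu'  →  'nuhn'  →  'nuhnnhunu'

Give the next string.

Rewriting each symbol of nuhnnhunu: n→nu, u→hn, h→nhu, n→nu, n→nu, h→nhu, u→hn, n→nu, u→hn, which concatenates to nu hn nhu nu nu nhu hn nu hn.

nuhnnhunununhuhnnuhn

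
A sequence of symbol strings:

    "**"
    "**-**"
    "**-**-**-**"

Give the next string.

s(k+1) = s(k)·-·s(k) — each term doubles the last with '-' between the halves.
So the next term is two copies of **-**-**-** with '-' between the halves.

**-**-**-**-**-**-**-**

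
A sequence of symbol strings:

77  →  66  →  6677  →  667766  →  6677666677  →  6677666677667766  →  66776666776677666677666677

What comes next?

This is a Fibonacci-style word recurrence s(k) = s(k−1)·s(k−2): e.g. 66·77 = 6677.
The next term joins 66776666776677666677666677 and 6677666677667766.

667766667766776666776666776677666677667766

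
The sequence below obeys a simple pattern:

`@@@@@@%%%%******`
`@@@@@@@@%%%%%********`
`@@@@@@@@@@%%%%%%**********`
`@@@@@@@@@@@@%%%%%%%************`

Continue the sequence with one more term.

The n-th term is 2n @'s then n+1 %'s then 2n *'s, where the shown terms are n = 3, 4, 5, 6.
For the next term, n = 7, so the run lengths are 14, 8, 14.

@@@@@@@@@@@@@@%%%%%%%%**************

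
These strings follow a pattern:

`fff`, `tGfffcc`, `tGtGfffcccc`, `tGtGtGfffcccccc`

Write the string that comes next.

Every step adds tG to the front and cc to the end of the previous string.
One more step from tGtGtGfffcccccc gives the answer.

tGtGtGtGfffcccccccc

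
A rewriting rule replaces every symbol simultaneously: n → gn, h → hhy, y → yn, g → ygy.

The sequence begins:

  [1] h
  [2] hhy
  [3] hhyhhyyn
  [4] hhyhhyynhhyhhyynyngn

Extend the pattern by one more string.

hhyhhyynhhyhhyynyngnhhyhhyynhhyhhyynyngnyngnygygn

Applying the rule to each of the 20 symbols of hhyhhyynhhyhhyynyngn gives the pieces hhy hhy yn hhy hhy yn yn gn hhy hhy yn hhy hhy yn yn gn yn gn ygy gn, which concatenate to the answer.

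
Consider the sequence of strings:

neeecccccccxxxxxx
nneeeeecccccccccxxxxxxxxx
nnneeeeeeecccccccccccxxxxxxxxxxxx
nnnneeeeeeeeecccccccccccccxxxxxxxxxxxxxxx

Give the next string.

nnnnneeeeeeeeeeecccccccccccccccxxxxxxxxxxxxxxxxxx

The n-th term is n-1 n's then 2n-1 e's then 2n+3 c's then 3n x's, where the shown terms are n = 2, 3, 4, 5.
For the next term, n = 6, so the run lengths are 5, 11, 15, 18.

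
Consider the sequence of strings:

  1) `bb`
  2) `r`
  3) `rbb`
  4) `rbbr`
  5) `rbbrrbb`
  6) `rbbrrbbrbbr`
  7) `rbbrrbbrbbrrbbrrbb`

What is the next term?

From term 3 onward, concatenate the last term with the second-to-last: r·bb = rbb, rbb·r = rbbr, …
So term 8 is rbbrrbbrbbrrbbrrbb·rbbrrbbrbbr.

rbbrrbbrbbrrbbrrbbrbbrrbbrbbr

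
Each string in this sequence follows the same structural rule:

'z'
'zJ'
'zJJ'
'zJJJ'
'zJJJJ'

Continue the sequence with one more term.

Every step adds J to the end: s(k+1) = s(k)·J.
Applying this once more to zJJJJ:

zJJJJJ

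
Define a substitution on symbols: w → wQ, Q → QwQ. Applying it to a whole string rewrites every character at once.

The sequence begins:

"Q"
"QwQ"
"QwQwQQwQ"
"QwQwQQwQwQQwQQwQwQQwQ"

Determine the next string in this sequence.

QwQwQQwQwQQwQQwQwQQwQwQQwQQwQwQQwQQwQwQQwQwQQwQQwQwQQwQ

φ(QwQwQQwQwQQwQQwQwQQwQ) expands symbol-by-symbol to QwQ wQ QwQ wQ QwQ QwQ wQ QwQ wQ QwQ QwQ wQ QwQ QwQ wQ QwQ wQ QwQ QwQ wQ QwQ; joining the 21 pieces gives the next term.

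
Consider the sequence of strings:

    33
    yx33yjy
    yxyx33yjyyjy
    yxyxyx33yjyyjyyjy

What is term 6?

yxyxyxyxyx33yjyyjyyjyyjyyjy

Each term wraps the previous one in yx on the left and yjy on the right.
From yxyxyx33yjyyjyyjy, 2 further steps: yxyxyx33yjyyjyyjy → yxyxyxyx33yjyyjyyjyyjy → (answer).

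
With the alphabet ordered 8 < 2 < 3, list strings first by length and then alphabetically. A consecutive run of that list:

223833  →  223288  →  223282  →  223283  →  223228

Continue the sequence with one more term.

Treat 223228 as a base-3 numeral over the given alphabet and add one, carrying through any trailing 3's.

223222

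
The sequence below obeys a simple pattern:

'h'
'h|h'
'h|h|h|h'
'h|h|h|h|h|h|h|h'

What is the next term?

s(k+1) = s(k)·|·s(k) — each term doubles the last with '|' between the halves.
So the next term is two copies of h|h|h|h|h|h|h|h with '|' between the halves.

h|h|h|h|h|h|h|h|h|h|h|h|h|h|h|h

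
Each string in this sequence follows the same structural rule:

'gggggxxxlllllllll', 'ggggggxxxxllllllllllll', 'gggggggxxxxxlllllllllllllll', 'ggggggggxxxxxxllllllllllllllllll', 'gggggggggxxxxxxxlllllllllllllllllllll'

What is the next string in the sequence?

ggggggggggxxxxxxxxllllllllllllllllllllllll

Reading off run lengths: g runs 5, 6, 7, 8, 9; x runs 3, 4, 5, 6, 7; l runs 9, 12, 15, 18, 21 — each is linear in n, where the shown terms are n = 3, 4, 5, 6, 7.
Setting n = 8 gives 10, 8, 24 characters in each block.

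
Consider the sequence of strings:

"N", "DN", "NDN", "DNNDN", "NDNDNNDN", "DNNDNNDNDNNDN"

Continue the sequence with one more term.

NDNDNNDNDNNDNNDNDNNDN

This is a Fibonacci-style word recurrence s(k) = s(k−2)·s(k−1): e.g. N·DN = NDN.
Continuing: NDNDNNDN · DNNDNNDNDNNDN gives term 7.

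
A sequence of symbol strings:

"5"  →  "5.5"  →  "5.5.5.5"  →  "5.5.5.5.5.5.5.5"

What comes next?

5.5.5.5.5.5.5.5.5.5.5.5.5.5.5.5

Each string is two copies of the previous one joined by '.'.
One more doubling of 5.5.5.5.5.5.5.5 gives the answer.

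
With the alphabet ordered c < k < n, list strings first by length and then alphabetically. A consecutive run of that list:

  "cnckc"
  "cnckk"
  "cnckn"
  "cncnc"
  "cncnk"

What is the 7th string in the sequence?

cnkcc

Continuing the enumeration 2 steps past cncnk: cncnk → cncnn → (answer).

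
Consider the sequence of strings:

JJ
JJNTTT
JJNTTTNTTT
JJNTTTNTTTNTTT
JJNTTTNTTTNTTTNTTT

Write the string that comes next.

Each term is the previous one with NTTT appended.
One more step from JJNTTTNTTTNTTTNTTT gives the answer.

JJNTTTNTTTNTTTNTTTNTTT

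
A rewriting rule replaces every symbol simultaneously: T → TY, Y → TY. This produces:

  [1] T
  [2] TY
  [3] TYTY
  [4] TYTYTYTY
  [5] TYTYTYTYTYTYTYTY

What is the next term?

TYTYTYTYTYTYTYTYTYTYTYTYTYTYTYTY

φ(TYTYTYTYTYTYTYTY) expands symbol-by-symbol to TY TY TY TY TY TY TY TY TY TY TY TY TY TY TY TY; joining the 16 pieces gives the next term.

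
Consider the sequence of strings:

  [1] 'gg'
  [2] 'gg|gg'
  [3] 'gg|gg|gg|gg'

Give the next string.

Each string is two copies of the previous one joined by '|'.
So the next term is two copies of gg|gg|gg|gg with '|' between the halves.

gg|gg|gg|gg|gg|gg|gg|gg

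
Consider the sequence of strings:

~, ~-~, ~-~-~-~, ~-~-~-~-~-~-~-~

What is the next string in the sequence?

~-~-~-~-~-~-~-~-~-~-~-~-~-~-~-~

s(k+1) = s(k)·-·s(k) — each term doubles the last with '-' between the halves.
So the next term is two copies of ~-~-~-~-~-~-~-~ with '-' between the halves.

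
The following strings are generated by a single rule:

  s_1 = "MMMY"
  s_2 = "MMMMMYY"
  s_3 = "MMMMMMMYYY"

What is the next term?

MMMMMMMMMYYYY

Each string has the form M^{2n+1} Y^{n} (n = 1, 2, …).
For the next term, n = 4, so the run lengths are 9, 4.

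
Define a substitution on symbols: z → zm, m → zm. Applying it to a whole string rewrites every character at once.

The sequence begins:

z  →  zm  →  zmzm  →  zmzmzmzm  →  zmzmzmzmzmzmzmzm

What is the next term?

Replace each of the 16 characters of zmzmzmzmzmzmzmzm in place — zm zm zm zm zm zm zm zm zm zm zm zm zm zm zm zm — and concatenate.

zmzmzmzmzmzmzmzmzmzmzmzmzmzmzmzm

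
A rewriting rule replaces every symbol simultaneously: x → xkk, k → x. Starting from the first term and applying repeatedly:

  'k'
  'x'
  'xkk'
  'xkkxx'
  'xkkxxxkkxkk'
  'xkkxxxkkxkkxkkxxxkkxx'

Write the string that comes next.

xkkxxxkkxkkxkkxxxkkxxxkkxxxkkxkkxkkxxxkkxkk

φ(xkkxxxkkxkkxkkxxxkkxx) expands symbol-by-symbol to xkk x x xkk xkk xkk x x xkk x x xkk x x xkk xkk xkk x x xkk xkk; joining the 21 pieces gives the next term.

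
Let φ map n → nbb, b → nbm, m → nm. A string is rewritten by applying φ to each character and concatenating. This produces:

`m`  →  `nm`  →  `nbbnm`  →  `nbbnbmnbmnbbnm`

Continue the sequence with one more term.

Replace each of the 14 characters of nbbnbmnbmnbbnm in place — nbb nbm nbm nbb nbm nm nbb nbm nm nbb nbm nbm nbb nm — and concatenate.

nbbnbmnbmnbbnbmnmnbbnbmnmnbbnbmnbmnbbnm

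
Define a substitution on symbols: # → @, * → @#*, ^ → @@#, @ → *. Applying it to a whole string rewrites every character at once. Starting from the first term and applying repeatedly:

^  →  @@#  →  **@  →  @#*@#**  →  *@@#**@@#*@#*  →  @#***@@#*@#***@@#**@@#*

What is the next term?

*@@#*@#*@#***@@#**@@#*@#*@#***@@#*@#***@@#*

φ(@#***@@#*@#***@@#**@@#*) expands symbol-by-symbol to * @ @#* @#* @#* * * @ @#* * @ @#* @#* @#* * * @ @#* @#* * * @ @#*; joining the 23 pieces gives the next term.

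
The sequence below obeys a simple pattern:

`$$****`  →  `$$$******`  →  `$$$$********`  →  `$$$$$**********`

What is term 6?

Reading off run lengths: $ runs 2, 3, 4, 5; * runs 4, 6, 8, 10 — each is linear in n, where the shown terms are n = 2, 3, 4, 5.
For term 6, n = 7, so the run lengths are 7, 14.

$$$$$$$**************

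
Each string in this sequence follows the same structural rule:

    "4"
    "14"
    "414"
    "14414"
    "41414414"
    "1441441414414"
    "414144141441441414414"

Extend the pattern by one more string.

1441441414414414144141441441414414

Each term (from the third on) is the two preceding terms concatenated in order: term 3 = 4·14 = 414.
The next term joins 1441441414414 and 414144141441441414414.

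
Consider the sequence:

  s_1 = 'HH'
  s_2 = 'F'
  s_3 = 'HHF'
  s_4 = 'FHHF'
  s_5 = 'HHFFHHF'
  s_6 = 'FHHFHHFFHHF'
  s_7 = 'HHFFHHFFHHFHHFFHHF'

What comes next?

FHHFHHFFHHFHHFFHHFFHHFHHFFHHF

From term 3 onward, concatenate the second-to-last term with the last: HH·F = HHF, F·HHF = FHHF, …
So term 8 is FHHFHHFFHHF·HHFFHHFFHHFHHFFHHF.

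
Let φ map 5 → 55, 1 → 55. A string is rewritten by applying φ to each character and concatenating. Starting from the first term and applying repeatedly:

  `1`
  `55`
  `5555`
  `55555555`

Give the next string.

5555555555555555

Rewriting each symbol of 55555555: 5→55, 5→55, 5→55, 5→55, 5→55, 5→55, 5→55, 5→55, which concatenates to 55 55 55 55 55 55 55 55.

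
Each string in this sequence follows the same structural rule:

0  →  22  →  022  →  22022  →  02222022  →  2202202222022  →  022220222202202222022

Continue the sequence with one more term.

This is a Fibonacci-style word recurrence s(k) = s(k−2)·s(k−1): e.g. 0·22 = 022.
So term 8 is 2202202222022·022220222202202222022.

2202202222022022220222202202222022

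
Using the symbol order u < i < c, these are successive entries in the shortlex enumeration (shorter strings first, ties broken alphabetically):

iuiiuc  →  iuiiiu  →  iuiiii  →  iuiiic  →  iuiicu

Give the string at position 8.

Continuing the enumeration 3 steps past iuiicu: iuiicu → iuiici → iuiicc → (answer).

iuicuu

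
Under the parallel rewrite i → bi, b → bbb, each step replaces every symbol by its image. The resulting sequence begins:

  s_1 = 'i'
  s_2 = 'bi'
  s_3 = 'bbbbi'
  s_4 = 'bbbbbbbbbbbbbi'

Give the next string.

Applying the rule to each of the 14 symbols of bbbbbbbbbbbbbi gives the pieces bbb bbb bbb bbb bbb bbb bbb bbb bbb bbb bbb bbb bbb bi, which concatenate to the answer.

bbbbbbbbbbbbbbbbbbbbbbbbbbbbbbbbbbbbbbbbi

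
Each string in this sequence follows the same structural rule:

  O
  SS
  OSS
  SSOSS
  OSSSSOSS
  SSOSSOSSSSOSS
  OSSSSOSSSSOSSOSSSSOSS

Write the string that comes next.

This is a Fibonacci-style word recurrence s(k) = s(k−2)·s(k−1): e.g. O·SS = OSS.
The next term joins SSOSSOSSSSOSS and OSSSSOSSSSOSSOSSSSOSS.

SSOSSOSSSSOSSOSSSSOSSSSOSSOSSSSOSS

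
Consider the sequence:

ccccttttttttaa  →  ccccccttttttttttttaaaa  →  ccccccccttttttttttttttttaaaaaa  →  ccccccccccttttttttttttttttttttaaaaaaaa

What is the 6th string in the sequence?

Reading off run lengths: c runs 4, 6, 8, 10; t runs 8, 12, 16, 20; a runs 2, 4, 6, 8 — each is linear in n, where the shown terms are n = 2, 3, 4, 5.
Setting n = 7 gives 14, 28, 12 characters in each block.

ccccccccccccccttttttttttttttttttttttttttttaaaaaaaaaaaa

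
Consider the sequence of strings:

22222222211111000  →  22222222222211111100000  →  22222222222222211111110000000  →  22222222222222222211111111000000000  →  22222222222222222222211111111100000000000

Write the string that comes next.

22222222222222222222222211111111110000000000000

Each string has the form 2^{3n+3} 1^{n+3} 0^{2n-1}, where the shown terms are n = 2, 3, 4, 5, 6.
Setting n = 7 gives 24, 10, 13 characters in each block.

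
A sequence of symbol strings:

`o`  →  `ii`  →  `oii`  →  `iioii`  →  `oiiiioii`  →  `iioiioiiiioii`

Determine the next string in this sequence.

oiiiioiiiioiioiiiioii

From term 3 onward, concatenate the second-to-last term with the last: o·ii = oii, ii·oii = iioii, …
The next term joins oiiiioii and iioiioiiiioii.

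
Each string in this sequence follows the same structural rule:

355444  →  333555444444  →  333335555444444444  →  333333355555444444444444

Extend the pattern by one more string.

Each string has the form 3^{2n-1} 5^{n+1} 4^{3n} (n = 1, 2, …).
For the next term, n = 5, so the run lengths are 9, 6, 15.

333333333555555444444444444444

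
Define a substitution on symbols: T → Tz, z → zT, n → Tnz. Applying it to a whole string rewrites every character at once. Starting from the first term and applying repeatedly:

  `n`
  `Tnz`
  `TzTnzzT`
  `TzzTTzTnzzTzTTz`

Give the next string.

Rewriting the 15 symbols of TzzTTzTnzzTzTTz one by one yields Tz zT zT Tz Tz zT Tz Tnz zT zT Tz zT Tz Tz zT; concatenated:

TzzTzTTzTzzTTzTnzzTzTTzzTTzTzzT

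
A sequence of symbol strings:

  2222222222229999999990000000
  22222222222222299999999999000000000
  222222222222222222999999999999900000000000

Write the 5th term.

22222222222222222222222299999999999999999000000000000000

Term n consists of 3n+3 2's, followed by 2n+3 9's, followed by 2n+1 0's, where the shown terms are n = 3, 4, 5.
At n = 7 the blocks have lengths 24, 17, 15.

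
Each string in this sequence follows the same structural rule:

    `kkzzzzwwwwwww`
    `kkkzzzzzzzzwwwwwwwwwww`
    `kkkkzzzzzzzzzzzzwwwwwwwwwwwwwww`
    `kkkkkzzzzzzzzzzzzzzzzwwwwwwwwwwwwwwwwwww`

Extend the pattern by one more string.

The n-th term is n+1 k's then 4n z's then 4n+3 w's (n = 1, 2, …).
At n = 5 the blocks have lengths 6, 20, 23.

kkkkkkzzzzzzzzzzzzzzzzzzzzwwwwwwwwwwwwwwwwwwwwwww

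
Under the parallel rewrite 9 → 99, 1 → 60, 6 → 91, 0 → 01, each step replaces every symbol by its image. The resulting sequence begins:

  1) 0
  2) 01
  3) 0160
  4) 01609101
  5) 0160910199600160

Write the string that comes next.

01609101996001609999910101609101

Replace each of the 16 characters of 0160910199600160 in place — 01 60 91 01 99 60 01 60 99 99 91 01 01 60 91 01 — and concatenate.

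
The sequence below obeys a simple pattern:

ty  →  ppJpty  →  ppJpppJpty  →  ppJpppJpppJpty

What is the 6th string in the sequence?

ppJpppJpppJpppJpppJpty

The strings grow by a fixed prefix ppJp each time.
From ppJpppJpppJpty, 2 further steps: ppJpppJpppJpty → ppJpppJpppJpppJpty → (answer).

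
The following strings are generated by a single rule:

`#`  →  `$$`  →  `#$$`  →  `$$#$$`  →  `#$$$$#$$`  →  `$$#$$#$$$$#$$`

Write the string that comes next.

#$$$$#$$$$#$$#$$$$#$$

This is a Fibonacci-style word recurrence s(k) = s(k−2)·s(k−1): e.g. #·$$ = #$$.
Continuing: #$$$$#$$ · $$#$$#$$$$#$$ gives term 7.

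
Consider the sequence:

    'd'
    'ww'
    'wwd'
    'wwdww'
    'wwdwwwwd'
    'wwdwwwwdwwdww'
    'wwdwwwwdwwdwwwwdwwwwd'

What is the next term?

wwdwwwwdwwdwwwwdwwwwdwwdwwwwdwwdww

This is a Fibonacci-style word recurrence s(k) = s(k−1)·s(k−2): e.g. ww·d = wwd.
The next term joins wwdwwwwdwwdwwwwdwwwwd and wwdwwwwdwwdww.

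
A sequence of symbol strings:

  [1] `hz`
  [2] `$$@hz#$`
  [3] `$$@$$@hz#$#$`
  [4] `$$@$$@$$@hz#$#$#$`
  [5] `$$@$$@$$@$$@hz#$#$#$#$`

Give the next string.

Each term wraps the previous one in $$@ on the left and #$ on the right.
Applying this once more to $$@$$@$$@$$@hz#$#$#$#$:

$$@$$@$$@$$@$$@hz#$#$#$#$#$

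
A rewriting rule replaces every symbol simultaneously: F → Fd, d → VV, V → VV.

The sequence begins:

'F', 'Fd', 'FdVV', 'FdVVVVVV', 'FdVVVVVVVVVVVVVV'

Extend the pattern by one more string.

Replace each of the 16 characters of FdVVVVVVVVVVVVVV in place — Fd VV VV VV VV VV VV VV VV VV VV VV VV VV VV VV — and concatenate.

FdVVVVVVVVVVVVVVVVVVVVVVVVVVVVVV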